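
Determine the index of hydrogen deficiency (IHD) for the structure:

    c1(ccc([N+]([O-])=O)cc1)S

Molecular formula from the SMILES: C6H5NO2S.
DoU = (2C + 2 + N − H − X)/2 = (2·6 + 2 + 1 − 5 − 0)/2 = 10/2 = 5.
(Structurally: 1 ring(s) + 4 π bond(s) = 5.)

5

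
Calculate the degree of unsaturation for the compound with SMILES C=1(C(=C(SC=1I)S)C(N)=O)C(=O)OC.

5

Molecular formula from the SMILES: C7H6INO3S2.
DoU = (2C + 2 + N − H − X)/2 = (2·7 + 2 + 1 − 6 − 1)/2 = 10/2 = 5.
(Structurally: 1 ring(s) + 4 π bond(s) = 5.)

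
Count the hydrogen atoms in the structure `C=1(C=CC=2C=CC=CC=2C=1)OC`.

10

Hydrogens are implicit in SMILES; fill each atom to its normal valence:
  7 × C (aromatic): 1 H each → 7
  3 × C (aromatic): no H
  1 × C: 3 H
  1 × O: no H
  Total hydrogens = 10.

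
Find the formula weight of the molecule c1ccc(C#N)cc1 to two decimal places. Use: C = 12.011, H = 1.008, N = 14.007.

103.12

Molecular formula: C7H5N.
M = 7×12.011 + 5×1.008 + 1×14.007 = 103.12 g/mol.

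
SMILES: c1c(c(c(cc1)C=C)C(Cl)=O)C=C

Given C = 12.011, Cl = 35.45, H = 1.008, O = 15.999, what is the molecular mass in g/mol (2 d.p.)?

Molecular formula: C11H9ClO.
M = 11×12.011 + 1×35.45 + 9×1.008 + 1×15.999 = 192.64 g/mol.

192.64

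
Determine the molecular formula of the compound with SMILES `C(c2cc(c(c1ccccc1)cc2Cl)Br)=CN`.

Heavy atoms from the SMILES: 1 Br, 14 C, 1 Cl, 1 N.
Implicit hydrogens by atom environment:
  7 × C (aromatic): 1 H each → 7
  5 × C (aromatic): no H
  2 × C: 1 H each → 2
  1 × Br: no H
  1 × Cl: no H
  1 × N: 2 H
  Total hydrogens = 11.
Molecular formula: C14H11BrClN

C14H11BrClN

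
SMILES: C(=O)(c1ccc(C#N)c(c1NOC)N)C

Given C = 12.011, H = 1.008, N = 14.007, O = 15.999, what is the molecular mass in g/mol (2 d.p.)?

Molecular formula: C10H11N3O2.
M = 10×12.011 + 11×1.008 + 3×14.007 + 2×15.999 = 205.22 g/mol.

205.22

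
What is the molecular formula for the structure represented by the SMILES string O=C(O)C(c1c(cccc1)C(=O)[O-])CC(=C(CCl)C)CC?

C16H18ClO4-

Heavy atoms from the SMILES: 16 C, 1 Cl, 4 O.
Implicit hydrogens by atom environment:
  4 × C (aromatic): 1 H each → 4
  4 × C: no H
  3 × C: 2 H each → 6
  2 × C: 3 H each → 6
  2 × C (aromatic): no H
  2 × O: no H
  1 × C: 1 H
  1 × Cl: no H
  1 × O: 1 H
  1 × O (charge -1): no H
  Total hydrogens = 18.
Net charge -1.
Molecular formula: C16H18ClO4-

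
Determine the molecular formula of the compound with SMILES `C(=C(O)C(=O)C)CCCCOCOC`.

Heavy atoms from the SMILES: 10 C, 4 O.
Implicit hydrogens by atom environment:
  5 × C: 2 H each → 10
  3 × O: no H
  2 × C: 3 H each → 6
  2 × C: no H
  1 × C: 1 H
  1 × O: 1 H
  Total hydrogens = 18.
Molecular formula: C10H18O4

C10H18O4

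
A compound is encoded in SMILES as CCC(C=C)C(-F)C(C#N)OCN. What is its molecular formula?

Heavy atoms from the SMILES: 9 C, 1 F, 2 N, 1 O.
Implicit hydrogens by atom environment:
  4 × C: 1 H each → 4
  3 × C: 2 H each → 6
  1 × C: 3 H
  1 × C: no H
  1 × F: no H
  1 × N: 2 H
  1 × N: no H
  1 × O: no H
  Total hydrogens = 15.
Molecular formula: C9H15FN2O

C9H15FN2O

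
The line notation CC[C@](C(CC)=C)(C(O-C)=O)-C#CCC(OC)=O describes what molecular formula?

Heavy atoms from the SMILES: 14 C, 4 O.
Implicit hydrogens by atom environment:
  6 × C: no H
  4 × C: 3 H each → 12
  4 × C: 2 H each → 8
  4 × O: no H
  Total hydrogens = 20.
Molecular formula: C14H20O4

C14H20O4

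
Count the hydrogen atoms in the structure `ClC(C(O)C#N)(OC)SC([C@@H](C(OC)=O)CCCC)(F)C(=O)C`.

21

Hydrogens are implicit in SMILES; fill each atom to its normal valence:
  5 × C: no H
  4 × C: 3 H each → 12
  4 × O: no H
  3 × C: 2 H each → 6
  2 × C: 1 H each → 2
  1 × Cl: no H
  1 × F: no H
  1 × N: no H
  1 × O: 1 H
  1 × S: no H
  Total hydrogens = 21.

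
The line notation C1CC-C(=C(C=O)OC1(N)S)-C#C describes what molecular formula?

Heavy atoms from the SMILES: 9 C, 1 N, 2 O, 1 S.
Implicit hydrogens by atom environment:
  4 × C: no H
  3 × C: 2 H each → 6
  2 × C: 1 H each → 2
  2 × O: no H
  1 × N: 2 H
  1 × S: 1 H
  Total hydrogens = 11.
Molecular formula: C9H11NO2S

C9H11NO2S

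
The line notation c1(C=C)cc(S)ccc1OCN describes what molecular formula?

Heavy atoms from the SMILES: 9 C, 1 N, 1 O, 1 S.
Implicit hydrogens by atom environment:
  3 × C (aromatic): 1 H each → 3
  3 × C (aromatic): no H
  2 × C: 2 H each → 4
  1 × C: 1 H
  1 × N: 2 H
  1 × O: no H
  1 × S: 1 H
  Total hydrogens = 11.
Molecular formula: C9H11NOS

C9H11NOS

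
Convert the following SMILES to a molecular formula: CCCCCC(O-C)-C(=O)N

Heavy atoms from the SMILES: 8 C, 1 N, 2 O.
Implicit hydrogens by atom environment:
  4 × C: 2 H each → 8
  2 × C: 3 H each → 6
  2 × O: no H
  1 × C: 1 H
  1 × C: no H
  1 × N: 2 H
  Total hydrogens = 17.
Molecular formula: C8H17NO2

C8H17NO2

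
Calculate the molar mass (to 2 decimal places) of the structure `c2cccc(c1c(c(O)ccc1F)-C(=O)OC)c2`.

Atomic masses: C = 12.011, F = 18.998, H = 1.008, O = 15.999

Molecular formula: C14H11FO3.
M = 14×12.011 + 1×18.998 + 11×1.008 + 3×15.999 = 246.24 g/mol.

246.24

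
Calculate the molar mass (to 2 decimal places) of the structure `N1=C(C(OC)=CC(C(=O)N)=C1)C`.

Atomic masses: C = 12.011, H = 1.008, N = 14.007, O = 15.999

Molecular formula: C8H10N2O2.
M = 8×12.011 + 10×1.008 + 2×14.007 + 2×15.999 = 166.18 g/mol.

166.18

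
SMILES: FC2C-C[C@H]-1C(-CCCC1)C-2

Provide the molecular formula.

Heavy atoms from the SMILES: 10 C, 1 F.
Implicit hydrogens by atom environment:
  7 × C: 2 H each → 14
  3 × C: 1 H each → 3
  1 × F: no H
  Total hydrogens = 17.
Molecular formula: C10H17F

C10H17F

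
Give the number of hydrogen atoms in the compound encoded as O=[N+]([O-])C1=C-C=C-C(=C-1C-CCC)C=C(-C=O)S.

Hydrogens are implicit in SMILES; fill each atom to its normal valence:
  3 × C: 2 H each → 6
  3 × C (aromatic): 1 H each → 3
  3 × C (aromatic): no H
  2 × C: 1 H each → 2
  2 × O: no H
  1 × C: 3 H
  1 × C: no H
  1 × N (charge +1): no H
  1 × O (charge -1): no H
  1 × S: 1 H
  Total hydrogens = 15.

15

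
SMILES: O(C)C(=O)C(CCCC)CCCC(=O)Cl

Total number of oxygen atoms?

3

The symbol for oxygen appears 3 times in the SMILES.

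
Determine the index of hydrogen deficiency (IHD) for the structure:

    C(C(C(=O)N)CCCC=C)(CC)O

2

Molecular formula from the SMILES: C10H19NO2.
DoU = (2C + 2 + N − H − X)/2 = (2·10 + 2 + 1 − 19 − 0)/2 = 4/2 = 2.
(Structurally: 0 ring(s) + 2 π bond(s) = 2.)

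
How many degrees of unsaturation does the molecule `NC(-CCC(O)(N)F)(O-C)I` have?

Molecular formula from the SMILES: C5H12FIN2O2.
DoU = (2C + 2 + N − H − X)/2 = (2·5 + 2 + 2 − 12 − 2)/2 = 0/2 = 0.
(Structurally: 0 ring(s) + 0 π bond(s) = 0.)

0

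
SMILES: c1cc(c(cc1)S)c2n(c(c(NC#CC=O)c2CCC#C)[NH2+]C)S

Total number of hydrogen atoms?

Hydrogens are implicit in SMILES; fill each atom to its normal valence:
  6 × C (aromatic): no H
  4 × C (aromatic): 1 H each → 4
  3 × C: no H
  2 × C: 2 H each → 4
  2 × C: 1 H each → 2
  2 × S: 1 H each → 2
  1 × C: 3 H
  1 × N (charge +1): 2 H
  1 × N: 1 H
  1 × N (aromatic): no H
  1 × O: no H
  Total hydrogens = 18.

18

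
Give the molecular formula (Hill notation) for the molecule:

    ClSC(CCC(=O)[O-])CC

C6H10ClO2S-

Heavy atoms from the SMILES: 6 C, 1 Cl, 2 O, 1 S.
Implicit hydrogens by atom environment:
  3 × C: 2 H each → 6
  1 × C: 3 H
  1 × C: 1 H
  1 × C: no H
  1 × Cl: no H
  1 × O: no H
  1 × O (charge -1): no H
  1 × S: no H
  Total hydrogens = 10.
Net charge -1.
Molecular formula: C6H10ClO2S-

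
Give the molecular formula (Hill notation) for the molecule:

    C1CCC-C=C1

C6H10

Heavy atoms from the SMILES: 6 C.
Implicit hydrogens by atom environment:
  4 × C: 2 H each → 8
  2 × C: 1 H each → 2
  Total hydrogens = 10.
Molecular formula: C6H10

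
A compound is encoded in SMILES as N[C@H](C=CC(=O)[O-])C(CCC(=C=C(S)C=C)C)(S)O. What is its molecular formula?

Heavy atoms from the SMILES: 13 C, 1 N, 3 O, 2 S.
Implicit hydrogens by atom environment:
  5 × C: no H
  4 × C: 1 H each → 4
  3 × C: 2 H each → 6
  2 × S: 1 H each → 2
  1 × C: 3 H
  1 × N: 2 H
  1 × O: 1 H
  1 × O: no H
  1 × O (charge -1): no H
  Total hydrogens = 18.
Net charge -1.
Molecular formula: C13H18NO3S2-

C13H18NO3S2-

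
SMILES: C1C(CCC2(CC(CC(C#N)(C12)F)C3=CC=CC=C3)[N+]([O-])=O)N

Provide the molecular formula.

C17H20FN3O2

Heavy atoms from the SMILES: 17 C, 1 F, 3 N, 2 O.
Implicit hydrogens by atom environment:
  5 × C: 2 H each → 10
  5 × C (aromatic): 1 H each → 5
  3 × C: 1 H each → 3
  3 × C: no H
  1 × C (aromatic): no H
  1 × F: no H
  1 × N: 2 H
  1 × N (charge +1): no H
  1 × N: no H
  1 × O: no H
  1 × O (charge -1): no H
  Total hydrogens = 20.
Molecular formula: C17H20FN3O2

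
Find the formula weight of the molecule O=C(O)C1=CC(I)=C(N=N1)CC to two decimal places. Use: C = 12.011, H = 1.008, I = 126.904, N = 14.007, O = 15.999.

Molecular formula: C7H7IN2O2.
M = 7×12.011 + 7×1.008 + 1×126.904 + 2×14.007 + 2×15.999 = 278.05 g/mol.

278.05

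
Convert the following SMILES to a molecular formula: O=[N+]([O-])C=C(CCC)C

Heavy atoms from the SMILES: 6 C, 1 N, 2 O.
Implicit hydrogens by atom environment:
  2 × C: 3 H each → 6
  2 × C: 2 H each → 4
  1 × C: 1 H
  1 × C: no H
  1 × N (charge +1): no H
  1 × O: no H
  1 × O (charge -1): no H
  Total hydrogens = 11.
Molecular formula: C6H11NO2

C6H11NO2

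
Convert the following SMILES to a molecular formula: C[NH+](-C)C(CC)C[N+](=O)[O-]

C6H15N2O2+

Heavy atoms from the SMILES: 6 C, 2 N, 2 O.
Implicit hydrogens by atom environment:
  3 × C: 3 H each → 9
  2 × C: 2 H each → 4
  1 × C: 1 H
  1 × N (charge +1): 1 H
  1 × N (charge +1): no H
  1 × O: no H
  1 × O (charge -1): no H
  Total hydrogens = 15.
Net charge +1.
Molecular formula: C6H15N2O2+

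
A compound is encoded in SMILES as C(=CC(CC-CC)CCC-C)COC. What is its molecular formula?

C13H26O

Heavy atoms from the SMILES: 13 C, 1 O.
Implicit hydrogens by atom environment:
  7 × C: 2 H each → 14
  3 × C: 3 H each → 9
  3 × C: 1 H each → 3
  1 × O: no H
  Total hydrogens = 26.
Molecular formula: C13H26O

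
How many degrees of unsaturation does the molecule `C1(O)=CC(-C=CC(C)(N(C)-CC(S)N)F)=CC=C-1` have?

Molecular formula from the SMILES: C13H19FN2OS.
DoU = (2C + 2 + N − H − X)/2 = (2·13 + 2 + 2 − 19 − 1)/2 = 10/2 = 5.
(Structurally: 1 ring(s) + 4 π bond(s) = 5.)

5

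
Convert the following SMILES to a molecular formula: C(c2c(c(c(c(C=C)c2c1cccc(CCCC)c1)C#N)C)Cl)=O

Heavy atoms from the SMILES: 21 C, 1 Cl, 1 N, 1 O.
Implicit hydrogens by atom environment:
  8 × C (aromatic): no H
  4 × C: 2 H each → 8
  4 × C (aromatic): 1 H each → 4
  2 × C: 3 H each → 6
  2 × C: 1 H each → 2
  1 × C: no H
  1 × Cl: no H
  1 × N: no H
  1 × O: no H
  Total hydrogens = 20.
Molecular formula: C21H20ClNO

C21H20ClNO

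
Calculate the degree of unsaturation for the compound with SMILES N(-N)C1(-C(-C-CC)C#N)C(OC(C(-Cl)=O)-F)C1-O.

Molecular formula from the SMILES: C10H15ClFN3O3.
DoU = (2C + 2 + N − H − X)/2 = (2·10 + 2 + 3 − 15 − 2)/2 = 8/2 = 4.
(Structurally: 1 ring(s) + 3 π bond(s) = 4.)

4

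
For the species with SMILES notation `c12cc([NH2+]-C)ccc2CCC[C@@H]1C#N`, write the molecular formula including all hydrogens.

C12H15N2+

Heavy atoms from the SMILES: 12 C, 2 N.
Implicit hydrogens by atom environment:
  3 × C: 2 H each → 6
  3 × C (aromatic): 1 H each → 3
  3 × C (aromatic): no H
  1 × C: 3 H
  1 × C: 1 H
  1 × C: no H
  1 × N (charge +1): 2 H
  1 × N: no H
  Total hydrogens = 15.
Net charge +1.
Molecular formula: C12H15N2+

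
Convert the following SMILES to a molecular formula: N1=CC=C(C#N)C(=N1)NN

Heavy atoms from the SMILES: 5 C, 5 N.
Implicit hydrogens by atom environment:
  2 × C (aromatic): 1 H each → 2
  2 × C (aromatic): no H
  2 × N (aromatic): no H
  1 × C: no H
  1 × N: 2 H
  1 × N: 1 H
  1 × N: no H
  Total hydrogens = 5.
Molecular formula: C5H5N5

C5H5N5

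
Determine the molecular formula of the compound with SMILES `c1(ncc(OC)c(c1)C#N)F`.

C7H5FN2O

Heavy atoms from the SMILES: 7 C, 1 F, 2 N, 1 O.
Implicit hydrogens by atom environment:
  3 × C (aromatic): no H
  2 × C (aromatic): 1 H each → 2
  1 × C: 3 H
  1 × C: no H
  1 × F: no H
  1 × N (aromatic): no H
  1 × N: no H
  1 × O: no H
  Total hydrogens = 5.
Molecular formula: C7H5FN2O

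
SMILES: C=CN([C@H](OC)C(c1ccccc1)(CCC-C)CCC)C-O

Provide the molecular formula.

Heavy atoms from the SMILES: 19 C, 1 N, 2 O.
Implicit hydrogens by atom environment:
  7 × C: 2 H each → 14
  5 × C (aromatic): 1 H each → 5
  3 × C: 3 H each → 9
  2 × C: 1 H each → 2
  1 × C: no H
  1 × C (aromatic): no H
  1 × N: no H
  1 × O: 1 H
  1 × O: no H
  Total hydrogens = 31.
Molecular formula: C19H31NO2

C19H31NO2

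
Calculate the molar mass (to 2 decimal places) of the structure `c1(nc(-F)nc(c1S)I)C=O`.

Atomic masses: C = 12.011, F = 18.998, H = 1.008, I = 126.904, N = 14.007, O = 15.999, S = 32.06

284.05

Molecular formula: C5H2FIN2OS.
M = 5×12.011 + 1×18.998 + 2×1.008 + 1×126.904 + 2×14.007 + 1×15.999 + 1×32.06 = 284.05 g/mol.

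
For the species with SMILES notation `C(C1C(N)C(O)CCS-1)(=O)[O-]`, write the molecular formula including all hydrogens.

C6H10NO3S-

Heavy atoms from the SMILES: 6 C, 1 N, 3 O, 1 S.
Implicit hydrogens by atom environment:
  3 × C: 1 H each → 3
  2 × C: 2 H each → 4
  1 × C: no H
  1 × N: 2 H
  1 × O: 1 H
  1 × O: no H
  1 × O (charge -1): no H
  1 × S: no H
  Total hydrogens = 10.
Net charge -1.
Molecular formula: C6H10NO3S-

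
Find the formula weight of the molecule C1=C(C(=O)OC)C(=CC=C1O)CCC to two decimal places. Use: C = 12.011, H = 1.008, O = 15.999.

194.23

Molecular formula: C11H14O3.
M = 11×12.011 + 14×1.008 + 3×15.999 = 194.23 g/mol.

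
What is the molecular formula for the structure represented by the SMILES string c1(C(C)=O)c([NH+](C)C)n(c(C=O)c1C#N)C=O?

Heavy atoms from the SMILES: 11 C, 3 N, 3 O.
Implicit hydrogens by atom environment:
  4 × C (aromatic): no H
  3 × C: 3 H each → 9
  3 × O: no H
  2 × C: 1 H each → 2
  2 × C: no H
  1 × N (charge +1): 1 H
  1 × N (aromatic): no H
  1 × N: no H
  Total hydrogens = 12.
Net charge +1.
Molecular formula: C11H12N3O3+

C11H12N3O3+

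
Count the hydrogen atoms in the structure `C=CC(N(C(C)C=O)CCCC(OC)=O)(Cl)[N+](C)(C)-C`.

Hydrogens are implicit in SMILES; fill each atom to its normal valence:
  5 × C: 3 H each → 15
  4 × C: 2 H each → 8
  3 × C: 1 H each → 3
  3 × O: no H
  2 × C: no H
  1 × Cl: no H
  1 × N: no H
  1 × N (charge +1): no H
  Total hydrogens = 26.

26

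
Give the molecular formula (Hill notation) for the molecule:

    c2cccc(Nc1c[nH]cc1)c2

Heavy atoms from the SMILES: 10 C, 2 N.
Implicit hydrogens by atom environment:
  8 × C (aromatic): 1 H each → 8
  2 × C (aromatic): no H
  1 × N (aromatic): 1 H
  1 × N: 1 H
  Total hydrogens = 10.
Molecular formula: C10H10N2

C10H10N2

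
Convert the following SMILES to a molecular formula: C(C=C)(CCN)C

C6H13N

Heavy atoms from the SMILES: 6 C, 1 N.
Implicit hydrogens by atom environment:
  3 × C: 2 H each → 6
  2 × C: 1 H each → 2
  1 × C: 3 H
  1 × N: 2 H
  Total hydrogens = 13.
Molecular formula: C6H13N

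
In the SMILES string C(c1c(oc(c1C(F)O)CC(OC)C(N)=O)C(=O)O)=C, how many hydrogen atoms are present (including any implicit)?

Hydrogens are implicit in SMILES; fill each atom to its normal valence:
  4 × C (aromatic): no H
  3 × C: 1 H each → 3
  3 × O: no H
  2 × C: 2 H each → 4
  2 × C: no H
  2 × O: 1 H each → 2
  1 × C: 3 H
  1 × F: no H
  1 × N: 2 H
  1 × O (aromatic): no H
  Total hydrogens = 14.

14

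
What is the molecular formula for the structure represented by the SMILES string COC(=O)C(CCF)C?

Heavy atoms from the SMILES: 6 C, 1 F, 2 O.
Implicit hydrogens by atom environment:
  2 × C: 3 H each → 6
  2 × C: 2 H each → 4
  2 × O: no H
  1 × C: 1 H
  1 × C: no H
  1 × F: no H
  Total hydrogens = 11.
Molecular formula: C6H11FO2

C6H11FO2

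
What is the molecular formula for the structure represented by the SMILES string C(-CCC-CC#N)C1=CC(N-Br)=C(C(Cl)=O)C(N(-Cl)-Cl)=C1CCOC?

C16H19BrCl3N3O2

Heavy atoms from the SMILES: 1 Br, 16 C, 3 Cl, 3 N, 2 O.
Implicit hydrogens by atom environment:
  7 × C: 2 H each → 14
  5 × C (aromatic): no H
  3 × Cl: no H
  2 × C: no H
  2 × N: no H
  2 × O: no H
  1 × Br: no H
  1 × C: 3 H
  1 × C (aromatic): 1 H
  1 × N: 1 H
  Total hydrogens = 19.
Molecular formula: C16H19BrCl3N3O2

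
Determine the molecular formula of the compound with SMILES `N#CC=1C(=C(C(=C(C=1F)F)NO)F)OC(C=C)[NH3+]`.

C10H9F3N3O2+

Heavy atoms from the SMILES: 10 C, 3 F, 3 N, 2 O.
Implicit hydrogens by atom environment:
  6 × C (aromatic): no H
  3 × F: no H
  2 × C: 1 H each → 2
  1 × C: 2 H
  1 × C: no H
  1 × N (charge +1): 3 H
  1 × N: 1 H
  1 × N: no H
  1 × O: 1 H
  1 × O: no H
  Total hydrogens = 9.
Net charge +1.
Molecular formula: C10H9F3N3O2+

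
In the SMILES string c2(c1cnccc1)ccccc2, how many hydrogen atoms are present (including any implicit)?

Hydrogens are implicit in SMILES; fill each atom to its normal valence:
  9 × C (aromatic): 1 H each → 9
  2 × C (aromatic): no H
  1 × N (aromatic): no H
  Total hydrogens = 9.

9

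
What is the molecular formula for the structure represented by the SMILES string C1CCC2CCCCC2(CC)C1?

C12H22

Heavy atoms from the SMILES: 12 C.
Implicit hydrogens by atom environment:
  9 × C: 2 H each → 18
  1 × C: 3 H
  1 × C: 1 H
  1 × C: no H
  Total hydrogens = 22.
Molecular formula: C12H22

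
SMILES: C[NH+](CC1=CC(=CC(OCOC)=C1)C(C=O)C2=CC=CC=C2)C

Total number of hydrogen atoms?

24

Hydrogens are implicit in SMILES; fill each atom to its normal valence:
  8 × C (aromatic): 1 H each → 8
  4 × C (aromatic): no H
  3 × C: 3 H each → 9
  3 × O: no H
  2 × C: 2 H each → 4
  2 × C: 1 H each → 2
  1 × N (charge +1): 1 H
  Total hydrogens = 24.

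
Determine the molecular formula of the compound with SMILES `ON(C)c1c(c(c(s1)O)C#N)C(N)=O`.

C7H7N3O3S

Heavy atoms from the SMILES: 7 C, 3 N, 3 O, 1 S.
Implicit hydrogens by atom environment:
  4 × C (aromatic): no H
  2 × C: no H
  2 × N: no H
  2 × O: 1 H each → 2
  1 × C: 3 H
  1 × N: 2 H
  1 × O: no H
  1 × S (aromatic): no H
  Total hydrogens = 7.
Molecular formula: C7H7N3O3S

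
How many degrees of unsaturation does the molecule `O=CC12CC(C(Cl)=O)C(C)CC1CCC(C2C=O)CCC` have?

5

Molecular formula from the SMILES: C17H25ClO3.
DoU = (2C + 2 + N − H − X)/2 = (2·17 + 2 + 0 − 25 − 1)/2 = 10/2 = 5.
(Structurally: 2 ring(s) + 3 π bond(s) = 5.)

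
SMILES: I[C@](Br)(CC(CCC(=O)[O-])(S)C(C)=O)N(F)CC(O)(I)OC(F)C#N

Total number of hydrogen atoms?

14

Hydrogens are implicit in SMILES; fill each atom to its normal valence:
  6 × C: no H
  4 × C: 2 H each → 8
  3 × O: no H
  2 × F: no H
  2 × I: no H
  2 × N: no H
  1 × Br: no H
  1 × C: 3 H
  1 × C: 1 H
  1 × O: 1 H
  1 × O (charge -1): no H
  1 × S: 1 H
  Total hydrogens = 14.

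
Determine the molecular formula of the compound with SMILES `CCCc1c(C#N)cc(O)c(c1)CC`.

Heavy atoms from the SMILES: 12 C, 1 N, 1 O.
Implicit hydrogens by atom environment:
  4 × C (aromatic): no H
  3 × C: 2 H each → 6
  2 × C: 3 H each → 6
  2 × C (aromatic): 1 H each → 2
  1 × C: no H
  1 × N: no H
  1 × O: 1 H
  Total hydrogens = 15.
Molecular formula: C12H15NO

C12H15NO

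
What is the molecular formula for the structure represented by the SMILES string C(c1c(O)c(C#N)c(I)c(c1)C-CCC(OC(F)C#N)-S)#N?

C14H11FIN3O2S

Heavy atoms from the SMILES: 14 C, 1 F, 1 I, 3 N, 2 O, 1 S.
Implicit hydrogens by atom environment:
  5 × C (aromatic): no H
  3 × C: 2 H each → 6
  3 × C: no H
  3 × N: no H
  2 × C: 1 H each → 2
  1 × C (aromatic): 1 H
  1 × F: no H
  1 × I: no H
  1 × O: 1 H
  1 × O: no H
  1 × S: 1 H
  Total hydrogens = 11.
Molecular formula: C14H11FIN3O2S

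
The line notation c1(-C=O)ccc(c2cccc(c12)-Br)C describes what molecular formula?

C12H9BrO

Heavy atoms from the SMILES: 1 Br, 12 C, 1 O.
Implicit hydrogens by atom environment:
  5 × C (aromatic): 1 H each → 5
  5 × C (aromatic): no H
  1 × Br: no H
  1 × C: 3 H
  1 × C: 1 H
  1 × O: no H
  Total hydrogens = 9.
Molecular formula: C12H9BrO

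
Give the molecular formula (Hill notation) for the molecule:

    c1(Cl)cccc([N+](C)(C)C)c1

C9H13ClN+

Heavy atoms from the SMILES: 9 C, 1 Cl, 1 N.
Implicit hydrogens by atom environment:
  4 × C (aromatic): 1 H each → 4
  3 × C: 3 H each → 9
  2 × C (aromatic): no H
  1 × Cl: no H
  1 × N (charge +1): no H
  Total hydrogens = 13.
Net charge +1.
Molecular formula: C9H13ClN+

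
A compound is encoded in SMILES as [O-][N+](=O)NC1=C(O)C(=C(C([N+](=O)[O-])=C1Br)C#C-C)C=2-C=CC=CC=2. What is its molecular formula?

Heavy atoms from the SMILES: 1 Br, 15 C, 3 N, 5 O.
Implicit hydrogens by atom environment:
  7 × C (aromatic): no H
  5 × C (aromatic): 1 H each → 5
  2 × C: no H
  2 × N (charge +1): no H
  2 × O: no H
  2 × O (charge -1): no H
  1 × Br: no H
  1 × C: 3 H
  1 × N: 1 H
  1 × O: 1 H
  Total hydrogens = 10.
Molecular formula: C15H10BrN3O5

C15H10BrN3O5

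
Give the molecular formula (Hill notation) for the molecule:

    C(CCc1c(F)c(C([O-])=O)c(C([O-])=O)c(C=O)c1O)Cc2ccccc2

Heavy atoms from the SMILES: 19 C, 1 F, 6 O.
Implicit hydrogens by atom environment:
  7 × C (aromatic): no H
  5 × C (aromatic): 1 H each → 5
  4 × C: 2 H each → 8
  3 × O: no H
  2 × C: no H
  2 × O (charge -1): no H
  1 × C: 1 H
  1 × F: no H
  1 × O: 1 H
  Total hydrogens = 15.
Net charge -2.
Molecular formula: [C19H15FO6]2-

[C19H15FO6]2-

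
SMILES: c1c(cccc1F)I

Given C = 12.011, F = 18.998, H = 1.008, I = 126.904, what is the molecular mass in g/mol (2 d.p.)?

Molecular formula: C6H4FI.
M = 6×12.011 + 1×18.998 + 4×1.008 + 1×126.904 = 222.00 g/mol.

222.00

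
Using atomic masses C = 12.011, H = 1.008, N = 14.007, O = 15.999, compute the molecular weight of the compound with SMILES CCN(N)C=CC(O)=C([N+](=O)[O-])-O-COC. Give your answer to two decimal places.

Molecular formula: C8H15N3O5.
M = 8×12.011 + 15×1.008 + 3×14.007 + 5×15.999 = 233.22 g/mol.

233.22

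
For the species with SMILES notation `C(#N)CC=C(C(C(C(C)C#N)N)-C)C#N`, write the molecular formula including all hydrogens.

C11H14N4

Heavy atoms from the SMILES: 11 C, 4 N.
Implicit hydrogens by atom environment:
  4 × C: 1 H each → 4
  4 × C: no H
  3 × N: no H
  2 × C: 3 H each → 6
  1 × C: 2 H
  1 × N: 2 H
  Total hydrogens = 14.
Molecular formula: C11H14N4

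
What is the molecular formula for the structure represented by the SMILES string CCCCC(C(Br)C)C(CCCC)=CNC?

Heavy atoms from the SMILES: 1 Br, 14 C, 1 N.
Implicit hydrogens by atom environment:
  6 × C: 2 H each → 12
  4 × C: 3 H each → 12
  3 × C: 1 H each → 3
  1 × Br: no H
  1 × C: no H
  1 × N: 1 H
  Total hydrogens = 28.
Molecular formula: C14H28BrN

C14H28BrN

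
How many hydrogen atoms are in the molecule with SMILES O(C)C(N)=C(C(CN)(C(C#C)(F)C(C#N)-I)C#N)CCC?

Hydrogens are implicit in SMILES; fill each atom to its normal valence:
  7 × C: no H
  3 × C: 2 H each → 6
  2 × C: 3 H each → 6
  2 × C: 1 H each → 2
  2 × N: 2 H each → 4
  2 × N: no H
  1 × F: no H
  1 × I: no H
  1 × O: no H
  Total hydrogens = 18.

18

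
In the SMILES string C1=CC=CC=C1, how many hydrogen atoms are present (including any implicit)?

6

Hydrogens are implicit in SMILES; fill each atom to its normal valence:
  6 × C (aromatic): 1 H each → 6
  Total hydrogens = 6.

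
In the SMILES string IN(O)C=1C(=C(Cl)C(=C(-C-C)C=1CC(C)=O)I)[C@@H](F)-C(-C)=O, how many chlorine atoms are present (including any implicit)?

1

The symbol for chlorine appears 1 time in the SMILES.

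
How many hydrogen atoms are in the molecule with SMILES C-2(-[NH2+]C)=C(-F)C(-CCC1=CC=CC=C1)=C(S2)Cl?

Hydrogens are implicit in SMILES; fill each atom to its normal valence:
  5 × C (aromatic): 1 H each → 5
  5 × C (aromatic): no H
  2 × C: 2 H each → 4
  1 × C: 3 H
  1 × Cl: no H
  1 × F: no H
  1 × N (charge +1): 2 H
  1 × S (aromatic): no H
  Total hydrogens = 14.

14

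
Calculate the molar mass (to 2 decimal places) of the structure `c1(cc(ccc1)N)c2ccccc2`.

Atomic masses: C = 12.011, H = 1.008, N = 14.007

169.23

Molecular formula: C12H11N.
M = 12×12.011 + 11×1.008 + 1×14.007 = 169.23 g/mol.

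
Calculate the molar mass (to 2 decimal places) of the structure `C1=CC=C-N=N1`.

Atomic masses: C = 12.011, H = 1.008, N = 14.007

80.09

Molecular formula: C4H4N2.
M = 4×12.011 + 4×1.008 + 2×14.007 = 80.09 g/mol.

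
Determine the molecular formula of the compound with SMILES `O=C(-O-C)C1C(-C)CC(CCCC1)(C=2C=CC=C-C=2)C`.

Heavy atoms from the SMILES: 18 C, 2 O.
Implicit hydrogens by atom environment:
  5 × C: 2 H each → 10
  5 × C (aromatic): 1 H each → 5
  3 × C: 3 H each → 9
  2 × C: 1 H each → 2
  2 × C: no H
  2 × O: no H
  1 × C (aromatic): no H
  Total hydrogens = 26.
Molecular formula: C18H26O2

C18H26O2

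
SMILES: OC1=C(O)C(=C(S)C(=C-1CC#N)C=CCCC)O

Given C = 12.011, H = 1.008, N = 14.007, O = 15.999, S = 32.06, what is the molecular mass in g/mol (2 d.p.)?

Molecular formula: C13H15NO3S.
M = 13×12.011 + 15×1.008 + 1×14.007 + 3×15.999 + 1×32.06 = 265.33 g/mol.

265.33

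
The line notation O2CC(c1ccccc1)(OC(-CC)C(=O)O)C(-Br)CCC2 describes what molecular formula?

Heavy atoms from the SMILES: 1 Br, 16 C, 4 O.
Implicit hydrogens by atom environment:
  5 × C: 2 H each → 10
  5 × C (aromatic): 1 H each → 5
  3 × O: no H
  2 × C: 1 H each → 2
  2 × C: no H
  1 × Br: no H
  1 × C: 3 H
  1 × C (aromatic): no H
  1 × O: 1 H
  Total hydrogens = 21.
Molecular formula: C16H21BrO4

C16H21BrO4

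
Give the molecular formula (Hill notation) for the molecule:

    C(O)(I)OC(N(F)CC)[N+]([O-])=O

Heavy atoms from the SMILES: 4 C, 1 F, 1 I, 2 N, 4 O.
Implicit hydrogens by atom environment:
  2 × C: 1 H each → 2
  2 × O: no H
  1 × C: 3 H
  1 × C: 2 H
  1 × F: no H
  1 × I: no H
  1 × N: no H
  1 × N (charge +1): no H
  1 × O: 1 H
  1 × O (charge -1): no H
  Total hydrogens = 8.
Molecular formula: C4H8FIN2O4

C4H8FIN2O4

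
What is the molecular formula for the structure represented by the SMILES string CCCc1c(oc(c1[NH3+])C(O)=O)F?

C8H11FNO3+

Heavy atoms from the SMILES: 8 C, 1 F, 1 N, 3 O.
Implicit hydrogens by atom environment:
  4 × C (aromatic): no H
  2 × C: 2 H each → 4
  1 × C: 3 H
  1 × C: no H
  1 × F: no H
  1 × N (charge +1): 3 H
  1 × O: 1 H
  1 × O (aromatic): no H
  1 × O: no H
  Total hydrogens = 11.
Net charge +1.
Molecular formula: C8H11FNO3+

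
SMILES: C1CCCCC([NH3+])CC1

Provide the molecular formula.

Heavy atoms from the SMILES: 8 C, 1 N.
Implicit hydrogens by atom environment:
  7 × C: 2 H each → 14
  1 × C: 1 H
  1 × N (charge +1): 3 H
  Total hydrogens = 18.
Net charge +1.
Molecular formula: C8H18N+

C8H18N+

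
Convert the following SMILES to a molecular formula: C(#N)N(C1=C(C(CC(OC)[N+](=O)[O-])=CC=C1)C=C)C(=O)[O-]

Heavy atoms from the SMILES: 13 C, 3 N, 5 O.
Implicit hydrogens by atom environment:
  3 × C (aromatic): 1 H each → 3
  3 × C (aromatic): no H
  3 × O: no H
  2 × C: 2 H each → 4
  2 × C: 1 H each → 2
  2 × C: no H
  2 × N: no H
  2 × O (charge -1): no H
  1 × C: 3 H
  1 × N (charge +1): no H
  Total hydrogens = 12.
Net charge -1.
Molecular formula: C13H12N3O5-

C13H12N3O5-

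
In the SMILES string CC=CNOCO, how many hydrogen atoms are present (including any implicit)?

Hydrogens are implicit in SMILES; fill each atom to its normal valence:
  2 × C: 1 H each → 2
  1 × C: 3 H
  1 × C: 2 H
  1 × N: 1 H
  1 × O: 1 H
  1 × O: no H
  Total hydrogens = 9.

9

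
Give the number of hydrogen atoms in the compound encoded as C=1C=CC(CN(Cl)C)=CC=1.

10

Hydrogens are implicit in SMILES; fill each atom to its normal valence:
  5 × C (aromatic): 1 H each → 5
  1 × C: 3 H
  1 × C: 2 H
  1 × C (aromatic): no H
  1 × Cl: no H
  1 × N: no H
  Total hydrogens = 10.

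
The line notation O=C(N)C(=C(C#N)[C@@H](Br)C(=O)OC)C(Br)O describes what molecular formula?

Heavy atoms from the SMILES: 2 Br, 8 C, 2 N, 4 O.
Implicit hydrogens by atom environment:
  5 × C: no H
  3 × O: no H
  2 × Br: no H
  2 × C: 1 H each → 2
  1 × C: 3 H
  1 × N: 2 H
  1 × N: no H
  1 × O: 1 H
  Total hydrogens = 8.
Molecular formula: C8H8Br2N2O4

C8H8Br2N2O4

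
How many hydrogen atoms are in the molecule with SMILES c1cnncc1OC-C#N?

5

Hydrogens are implicit in SMILES; fill each atom to its normal valence:
  3 × C (aromatic): 1 H each → 3
  2 × N (aromatic): no H
  1 × C: 2 H
  1 × C (aromatic): no H
  1 × C: no H
  1 × N: no H
  1 × O: no H
  Total hydrogens = 5.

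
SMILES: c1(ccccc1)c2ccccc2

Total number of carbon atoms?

The symbol for carbon appears 12 times in the SMILES. Lowercase c denotes aromatic carbon and counts toward C.

12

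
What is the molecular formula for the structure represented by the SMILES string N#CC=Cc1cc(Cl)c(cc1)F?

C9H5ClFN

Heavy atoms from the SMILES: 9 C, 1 Cl, 1 F, 1 N.
Implicit hydrogens by atom environment:
  3 × C (aromatic): 1 H each → 3
  3 × C (aromatic): no H
  2 × C: 1 H each → 2
  1 × C: no H
  1 × Cl: no H
  1 × F: no H
  1 × N: no H
  Total hydrogens = 5.
Molecular formula: C9H5ClFN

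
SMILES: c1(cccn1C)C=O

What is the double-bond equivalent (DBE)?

Molecular formula from the SMILES: C6H7NO.
DoU = (2C + 2 + N − H − X)/2 = (2·6 + 2 + 1 − 7 − 0)/2 = 8/2 = 4.
(Structurally: 1 ring(s) + 3 π bond(s) = 4.)

4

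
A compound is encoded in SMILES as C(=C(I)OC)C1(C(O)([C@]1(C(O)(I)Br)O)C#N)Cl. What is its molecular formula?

C8H7BrClI2NO4

Heavy atoms from the SMILES: 1 Br, 8 C, 1 Cl, 2 I, 1 N, 4 O.
Implicit hydrogens by atom environment:
  6 × C: no H
  3 × O: 1 H each → 3
  2 × I: no H
  1 × Br: no H
  1 × C: 3 H
  1 × C: 1 H
  1 × Cl: no H
  1 × N: no H
  1 × O: no H
  Total hydrogens = 7.
Molecular formula: C8H7BrClI2NO4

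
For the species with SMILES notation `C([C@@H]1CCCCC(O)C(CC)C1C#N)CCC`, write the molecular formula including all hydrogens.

Heavy atoms from the SMILES: 15 C, 1 N, 1 O.
Implicit hydrogens by atom environment:
  8 × C: 2 H each → 16
  4 × C: 1 H each → 4
  2 × C: 3 H each → 6
  1 × C: no H
  1 × N: no H
  1 × O: 1 H
  Total hydrogens = 27.
Molecular formula: C15H27NO

C15H27NO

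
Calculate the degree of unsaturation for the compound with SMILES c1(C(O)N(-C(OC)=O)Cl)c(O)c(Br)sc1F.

4

Molecular formula from the SMILES: C7H6BrClFNO4S.
DoU = (2C + 2 + N − H − X)/2 = (2·7 + 2 + 1 − 6 − 3)/2 = 8/2 = 4.
(Structurally: 1 ring(s) + 3 π bond(s) = 4.)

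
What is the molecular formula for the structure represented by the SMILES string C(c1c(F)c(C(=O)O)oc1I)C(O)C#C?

Heavy atoms from the SMILES: 9 C, 1 F, 1 I, 4 O.
Implicit hydrogens by atom environment:
  4 × C (aromatic): no H
  2 × C: 1 H each → 2
  2 × C: no H
  2 × O: 1 H each → 2
  1 × C: 2 H
  1 × F: no H
  1 × I: no H
  1 × O (aromatic): no H
  1 × O: no H
  Total hydrogens = 6.
Molecular formula: C9H6FIO4

C9H6FIO4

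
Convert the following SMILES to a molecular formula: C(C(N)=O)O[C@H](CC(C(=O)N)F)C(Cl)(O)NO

Heavy atoms from the SMILES: 7 C, 1 Cl, 1 F, 3 N, 5 O.
Implicit hydrogens by atom environment:
  3 × C: no H
  3 × O: no H
  2 × C: 2 H each → 4
  2 × C: 1 H each → 2
  2 × N: 2 H each → 4
  2 × O: 1 H each → 2
  1 × Cl: no H
  1 × F: no H
  1 × N: 1 H
  Total hydrogens = 13.
Molecular formula: C7H13ClFN3O5

C7H13ClFN3O5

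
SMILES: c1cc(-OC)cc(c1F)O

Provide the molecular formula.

Heavy atoms from the SMILES: 7 C, 1 F, 2 O.
Implicit hydrogens by atom environment:
  3 × C (aromatic): 1 H each → 3
  3 × C (aromatic): no H
  1 × C: 3 H
  1 × F: no H
  1 × O: 1 H
  1 × O: no H
  Total hydrogens = 7.
Molecular formula: C7H7FO2

C7H7FO2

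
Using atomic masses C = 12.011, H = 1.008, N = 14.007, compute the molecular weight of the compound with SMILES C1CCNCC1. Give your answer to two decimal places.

85.15

Molecular formula: C5H11N.
M = 5×12.011 + 11×1.008 + 1×14.007 = 85.15 g/mol.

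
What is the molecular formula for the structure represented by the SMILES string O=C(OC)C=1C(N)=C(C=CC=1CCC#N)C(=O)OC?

C13H14N2O4

Heavy atoms from the SMILES: 13 C, 2 N, 4 O.
Implicit hydrogens by atom environment:
  4 × C (aromatic): no H
  4 × O: no H
  3 × C: no H
  2 × C: 3 H each → 6
  2 × C: 2 H each → 4
  2 × C (aromatic): 1 H each → 2
  1 × N: 2 H
  1 × N: no H
  Total hydrogens = 14.
Molecular formula: C13H14N2O4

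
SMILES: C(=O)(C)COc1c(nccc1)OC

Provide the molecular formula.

C9H11NO3

Heavy atoms from the SMILES: 9 C, 1 N, 3 O.
Implicit hydrogens by atom environment:
  3 × C (aromatic): 1 H each → 3
  3 × O: no H
  2 × C: 3 H each → 6
  2 × C (aromatic): no H
  1 × C: 2 H
  1 × C: no H
  1 × N (aromatic): no H
  Total hydrogens = 11.
Molecular formula: C9H11NO3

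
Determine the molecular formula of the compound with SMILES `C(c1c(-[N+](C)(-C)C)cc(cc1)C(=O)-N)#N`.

C11H14N3O+

Heavy atoms from the SMILES: 11 C, 3 N, 1 O.
Implicit hydrogens by atom environment:
  3 × C: 3 H each → 9
  3 × C (aromatic): 1 H each → 3
  3 × C (aromatic): no H
  2 × C: no H
  1 × N: 2 H
  1 × N (charge +1): no H
  1 × N: no H
  1 × O: no H
  Total hydrogens = 14.
Net charge +1.
Molecular formula: C11H14N3O+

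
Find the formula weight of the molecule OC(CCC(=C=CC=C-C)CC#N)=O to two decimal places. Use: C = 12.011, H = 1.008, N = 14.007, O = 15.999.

Molecular formula: C11H13NO2.
M = 11×12.011 + 13×1.008 + 1×14.007 + 2×15.999 = 191.23 g/mol.

191.23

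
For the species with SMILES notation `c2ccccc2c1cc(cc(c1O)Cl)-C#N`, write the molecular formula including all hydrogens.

Heavy atoms from the SMILES: 13 C, 1 Cl, 1 N, 1 O.
Implicit hydrogens by atom environment:
  7 × C (aromatic): 1 H each → 7
  5 × C (aromatic): no H
  1 × C: no H
  1 × Cl: no H
  1 × N: no H
  1 × O: 1 H
  Total hydrogens = 8.
Molecular formula: C13H8ClNO

C13H8ClNO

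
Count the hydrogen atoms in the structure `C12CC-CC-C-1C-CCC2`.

18

Hydrogens are implicit in SMILES; fill each atom to its normal valence:
  8 × C: 2 H each → 16
  2 × C: 1 H each → 2
  Total hydrogens = 18.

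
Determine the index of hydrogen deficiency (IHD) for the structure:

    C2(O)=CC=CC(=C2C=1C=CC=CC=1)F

8

Molecular formula from the SMILES: C12H9FO.
DoU = (2C + 2 + N − H − X)/2 = (2·12 + 2 + 0 − 9 − 1)/2 = 16/2 = 8.
(Structurally: 2 ring(s) + 6 π bond(s) = 8.)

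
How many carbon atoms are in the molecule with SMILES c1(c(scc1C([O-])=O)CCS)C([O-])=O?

The symbol for carbon appears 8 times in the SMILES. Lowercase c denotes aromatic carbon and counts toward C.

8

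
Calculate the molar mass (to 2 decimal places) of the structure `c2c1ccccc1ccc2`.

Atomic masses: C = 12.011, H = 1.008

Molecular formula: C10H8.
M = 10×12.011 + 8×1.008 = 128.17 g/mol.

128.17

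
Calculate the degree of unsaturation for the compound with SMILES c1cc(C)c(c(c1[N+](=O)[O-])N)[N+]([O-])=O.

6

Molecular formula from the SMILES: C7H7N3O4.
DoU = (2C + 2 + N − H − X)/2 = (2·7 + 2 + 3 − 7 − 0)/2 = 12/2 = 6.
(Structurally: 1 ring(s) + 5 π bond(s) = 6.)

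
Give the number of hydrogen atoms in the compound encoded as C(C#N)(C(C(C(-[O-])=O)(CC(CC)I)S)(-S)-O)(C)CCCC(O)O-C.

25

Hydrogens are implicit in SMILES; fill each atom to its normal valence:
  5 × C: 2 H each → 10
  5 × C: no H
  3 × C: 3 H each → 9
  2 × C: 1 H each → 2
  2 × O: 1 H each → 2
  2 × O: no H
  2 × S: 1 H each → 2
  1 × I: no H
  1 × N: no H
  1 × O (charge -1): no H
  Total hydrogens = 25.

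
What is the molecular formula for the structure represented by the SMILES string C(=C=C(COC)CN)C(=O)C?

Heavy atoms from the SMILES: 8 C, 1 N, 2 O.
Implicit hydrogens by atom environment:
  3 × C: no H
  2 × C: 3 H each → 6
  2 × C: 2 H each → 4
  2 × O: no H
  1 × C: 1 H
  1 × N: 2 H
  Total hydrogens = 13.
Molecular formula: C8H13NO2

C8H13NO2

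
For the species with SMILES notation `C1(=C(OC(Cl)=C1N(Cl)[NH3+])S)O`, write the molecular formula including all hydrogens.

Heavy atoms from the SMILES: 4 C, 2 Cl, 2 N, 2 O, 1 S.
Implicit hydrogens by atom environment:
  4 × C (aromatic): no H
  2 × Cl: no H
  1 × N (charge +1): 3 H
  1 × N: no H
  1 × O: 1 H
  1 × O (aromatic): no H
  1 × S: 1 H
  Total hydrogens = 5.
Net charge +1.
Molecular formula: C4H5Cl2N2O2S+

C4H5Cl2N2O2S+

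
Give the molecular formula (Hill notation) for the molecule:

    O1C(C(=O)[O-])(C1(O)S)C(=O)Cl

Heavy atoms from the SMILES: 4 C, 1 Cl, 5 O, 1 S.
Implicit hydrogens by atom environment:
  4 × C: no H
  3 × O: no H
  1 × Cl: no H
  1 × O: 1 H
  1 × O (charge -1): no H
  1 × S: 1 H
  Total hydrogens = 2.
Net charge -1.
Molecular formula: C4H2ClO5S-

C4H2ClO5S-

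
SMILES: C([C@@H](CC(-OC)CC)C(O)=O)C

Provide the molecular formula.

C9H18O3

Heavy atoms from the SMILES: 9 C, 3 O.
Implicit hydrogens by atom environment:
  3 × C: 3 H each → 9
  3 × C: 2 H each → 6
  2 × C: 1 H each → 2
  2 × O: no H
  1 × C: no H
  1 × O: 1 H
  Total hydrogens = 18.
Molecular formula: C9H18O3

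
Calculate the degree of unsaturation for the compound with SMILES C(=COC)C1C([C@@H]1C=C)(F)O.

Molecular formula from the SMILES: C8H11FO2.
DoU = (2C + 2 + N − H − X)/2 = (2·8 + 2 + 0 − 11 − 1)/2 = 6/2 = 3.
(Structurally: 1 ring(s) + 2 π bond(s) = 3.)

3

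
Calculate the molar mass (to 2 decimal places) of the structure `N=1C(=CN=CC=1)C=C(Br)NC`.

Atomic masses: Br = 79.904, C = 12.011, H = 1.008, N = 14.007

Molecular formula: C7H8BrN3.
M = 1×79.904 + 7×12.011 + 8×1.008 + 3×14.007 = 214.07 g/mol.

214.07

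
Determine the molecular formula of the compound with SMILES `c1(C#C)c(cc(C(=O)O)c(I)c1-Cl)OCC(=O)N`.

Heavy atoms from the SMILES: 11 C, 1 Cl, 1 I, 1 N, 4 O.
Implicit hydrogens by atom environment:
  5 × C (aromatic): no H
  3 × C: no H
  3 × O: no H
  1 × C: 2 H
  1 × C (aromatic): 1 H
  1 × C: 1 H
  1 × Cl: no H
  1 × I: no H
  1 × N: 2 H
  1 × O: 1 H
  Total hydrogens = 7.
Molecular formula: C11H7ClINO4

C11H7ClINO4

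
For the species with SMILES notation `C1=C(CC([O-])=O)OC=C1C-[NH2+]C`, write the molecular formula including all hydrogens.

Heavy atoms from the SMILES: 8 C, 1 N, 3 O.
Implicit hydrogens by atom environment:
  2 × C: 2 H each → 4
  2 × C (aromatic): 1 H each → 2
  2 × C (aromatic): no H
  1 × C: 3 H
  1 × C: no H
  1 × N (charge +1): 2 H
  1 × O (aromatic): no H
  1 × O: no H
  1 × O (charge -1): no H
  Total hydrogens = 11.
Molecular formula: C8H11NO3

C8H11NO3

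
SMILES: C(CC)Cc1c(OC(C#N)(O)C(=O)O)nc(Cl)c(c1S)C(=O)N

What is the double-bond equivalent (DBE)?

8

Molecular formula from the SMILES: C13H14ClN3O5S.
DoU = (2C + 2 + N − H − X)/2 = (2·13 + 2 + 3 − 14 − 1)/2 = 16/2 = 8.
(Structurally: 1 ring(s) + 7 π bond(s) = 8.)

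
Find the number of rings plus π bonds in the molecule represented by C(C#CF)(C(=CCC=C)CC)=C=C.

Molecular formula from the SMILES: C12H13F.
DoU = (2C + 2 + N − H − X)/2 = (2·12 + 2 + 0 − 13 − 1)/2 = 12/2 = 6.
(Structurally: 0 ring(s) + 6 π bond(s) = 6.)

6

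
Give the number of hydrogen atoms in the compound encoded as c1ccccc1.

Hydrogens are implicit in SMILES; fill each atom to its normal valence:
  6 × C (aromatic): 1 H each → 6
  Total hydrogens = 6.

6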